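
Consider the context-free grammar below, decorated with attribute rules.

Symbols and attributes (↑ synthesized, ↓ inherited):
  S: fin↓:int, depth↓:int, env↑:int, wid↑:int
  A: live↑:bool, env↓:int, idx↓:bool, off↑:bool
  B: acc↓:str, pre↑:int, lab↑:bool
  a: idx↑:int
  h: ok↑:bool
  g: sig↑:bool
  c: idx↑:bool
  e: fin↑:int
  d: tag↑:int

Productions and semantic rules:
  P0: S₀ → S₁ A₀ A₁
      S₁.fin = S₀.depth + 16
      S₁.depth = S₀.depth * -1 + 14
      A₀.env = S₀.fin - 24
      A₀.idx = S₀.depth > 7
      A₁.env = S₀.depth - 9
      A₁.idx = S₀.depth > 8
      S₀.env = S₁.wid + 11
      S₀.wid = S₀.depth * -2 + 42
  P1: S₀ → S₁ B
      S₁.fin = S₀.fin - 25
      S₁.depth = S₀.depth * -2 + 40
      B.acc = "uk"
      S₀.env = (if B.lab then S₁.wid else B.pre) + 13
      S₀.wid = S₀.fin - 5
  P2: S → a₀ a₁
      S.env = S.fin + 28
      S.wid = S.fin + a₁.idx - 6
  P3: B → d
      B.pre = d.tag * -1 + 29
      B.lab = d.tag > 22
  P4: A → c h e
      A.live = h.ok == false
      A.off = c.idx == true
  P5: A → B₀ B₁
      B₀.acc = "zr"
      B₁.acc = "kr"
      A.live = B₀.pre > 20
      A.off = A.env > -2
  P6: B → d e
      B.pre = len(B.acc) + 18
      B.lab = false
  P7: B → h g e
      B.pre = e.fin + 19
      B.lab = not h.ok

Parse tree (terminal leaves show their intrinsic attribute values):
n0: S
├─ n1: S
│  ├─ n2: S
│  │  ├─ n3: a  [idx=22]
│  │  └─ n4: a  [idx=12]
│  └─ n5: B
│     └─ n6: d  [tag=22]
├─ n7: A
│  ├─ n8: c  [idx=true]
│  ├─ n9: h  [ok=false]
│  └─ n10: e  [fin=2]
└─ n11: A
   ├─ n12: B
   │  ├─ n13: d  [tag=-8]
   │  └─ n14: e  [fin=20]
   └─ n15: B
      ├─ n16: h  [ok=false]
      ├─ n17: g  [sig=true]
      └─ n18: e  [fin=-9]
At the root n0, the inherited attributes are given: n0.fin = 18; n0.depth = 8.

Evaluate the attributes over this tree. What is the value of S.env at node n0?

30

1. n0.fin = 18  [given at root]
2. n0.depth = 8  [given at root]
3. n1.fin = 24  [S₀.depth + 16]
4. n1.depth = 6  [S₀.depth * -1 + 14]
5. n2.fin = -1  [S₀.fin - 25]
6. n2.depth = 28  [S₀.depth * -2 + 40]
7. n3.idx = 22  [terminal]
8. n4.idx = 12  [terminal]
9. n2.env = 27  [S.fin + 28]
10. n2.wid = 5  [S.fin + a₁.idx - 6]
11. n5.acc = "uk"  ["uk"]
12. n6.tag = 22  [terminal]
13. n5.pre = 7  [d.tag * -1 + 29]
14. n5.lab = false  [d.tag > 22]
15. n1.env = 20  [(if B.lab then S₁.wid else B.pre) + 13]
16. n1.wid = 19  [S₀.fin - 5]
17. n7.env = -6  [S₀.fin - 24]
18. n7.idx = true  [S₀.depth > 7]
19. n8.idx = true  [terminal]
20. n9.ok = false  [terminal]
21. n10.fin = 2  [terminal]
22. n7.live = true  [h.ok == false]
23. n7.off = true  [c.idx == true]
24. n11.env = -1  [S₀.depth - 9]
25. n11.idx = false  [S₀.depth > 8]
26. n12.acc = "zr"  ["zr"]
27. n13.tag = -8  [terminal]
28. n14.fin = 20  [terminal]
29. n12.pre = 20  [len(B.acc) + 18]
30. n12.lab = false  [false]
31. n15.acc = "kr"  ["kr"]
32. n16.ok = false  [terminal]
33. n17.sig = true  [terminal]
34. n18.fin = -9  [terminal]
35. n15.pre = 10  [e.fin + 19]
36. n15.lab = true  [not h.ok]
37. n11.live = false  [B₀.pre > 20]
38. n11.off = true  [A.env > -2]
39. n0.env = 30  [S₁.wid + 11]
40. n0.wid = 26  [S₀.depth * -2 + 42]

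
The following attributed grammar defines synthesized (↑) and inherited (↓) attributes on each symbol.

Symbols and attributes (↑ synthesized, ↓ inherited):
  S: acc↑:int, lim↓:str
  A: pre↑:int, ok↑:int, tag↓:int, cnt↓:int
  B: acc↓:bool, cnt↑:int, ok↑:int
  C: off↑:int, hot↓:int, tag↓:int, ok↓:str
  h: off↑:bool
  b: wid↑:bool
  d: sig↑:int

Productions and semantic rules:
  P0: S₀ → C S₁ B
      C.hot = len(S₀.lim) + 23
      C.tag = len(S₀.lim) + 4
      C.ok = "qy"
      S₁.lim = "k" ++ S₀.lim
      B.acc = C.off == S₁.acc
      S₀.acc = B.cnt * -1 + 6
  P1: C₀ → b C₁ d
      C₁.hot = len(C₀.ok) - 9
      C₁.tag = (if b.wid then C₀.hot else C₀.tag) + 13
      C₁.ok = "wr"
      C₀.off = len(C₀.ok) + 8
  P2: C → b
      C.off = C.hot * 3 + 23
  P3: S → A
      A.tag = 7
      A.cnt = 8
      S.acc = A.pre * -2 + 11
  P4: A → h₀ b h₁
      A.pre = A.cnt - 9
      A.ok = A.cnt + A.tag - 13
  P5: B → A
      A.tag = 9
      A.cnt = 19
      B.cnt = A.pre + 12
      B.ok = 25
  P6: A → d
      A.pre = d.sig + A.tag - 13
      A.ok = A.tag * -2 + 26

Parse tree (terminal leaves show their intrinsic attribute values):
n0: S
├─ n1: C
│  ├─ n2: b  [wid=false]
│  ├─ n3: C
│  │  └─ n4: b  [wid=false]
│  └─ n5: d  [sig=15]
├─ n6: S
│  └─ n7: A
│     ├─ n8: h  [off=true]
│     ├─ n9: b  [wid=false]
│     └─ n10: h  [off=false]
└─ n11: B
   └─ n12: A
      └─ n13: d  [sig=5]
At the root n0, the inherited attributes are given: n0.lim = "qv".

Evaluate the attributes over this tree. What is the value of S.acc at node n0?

1. n0.lim = "qv"  [given at root]
2. n1.hot = 25  [len(S₀.lim) + 23]
3. n1.tag = 6  [len(S₀.lim) + 4]
4. n1.ok = "qy"  ["qy"]
5. n2.wid = false  [terminal]
6. n3.hot = -7  [len(C₀.ok) - 9]
7. n3.tag = 19  [(if b.wid then C₀.hot else C₀.tag) + 13]
8. n3.ok = "wr"  ["wr"]
9. n4.wid = false  [terminal]
10. n3.off = 2  [C.hot * 3 + 23]
11. n5.sig = 15  [terminal]
12. n1.off = 10  [len(C₀.ok) + 8]
13. n6.lim = "kqv"  ["k" ++ S₀.lim]
14. n7.tag = 7  [7]
15. n7.cnt = 8  [8]
16. n8.off = true  [terminal]
17. n9.wid = false  [terminal]
18. n10.off = false  [terminal]
19. n7.pre = -1  [A.cnt - 9]
20. n7.ok = 2  [A.cnt + A.tag - 13]
21. n6.acc = 13  [A.pre * -2 + 11]
22. n11.acc = false  [C.off == S₁.acc]
23. n12.tag = 9  [9]
24. n12.cnt = 19  [19]
25. n13.sig = 5  [terminal]
26. n12.pre = 1  [d.sig + A.tag - 13]
27. n12.ok = 8  [A.tag * -2 + 26]
28. n11.cnt = 13  [A.pre + 12]
29. n11.ok = 25  [25]
30. n0.acc = -7  [B.cnt * -1 + 6]

-7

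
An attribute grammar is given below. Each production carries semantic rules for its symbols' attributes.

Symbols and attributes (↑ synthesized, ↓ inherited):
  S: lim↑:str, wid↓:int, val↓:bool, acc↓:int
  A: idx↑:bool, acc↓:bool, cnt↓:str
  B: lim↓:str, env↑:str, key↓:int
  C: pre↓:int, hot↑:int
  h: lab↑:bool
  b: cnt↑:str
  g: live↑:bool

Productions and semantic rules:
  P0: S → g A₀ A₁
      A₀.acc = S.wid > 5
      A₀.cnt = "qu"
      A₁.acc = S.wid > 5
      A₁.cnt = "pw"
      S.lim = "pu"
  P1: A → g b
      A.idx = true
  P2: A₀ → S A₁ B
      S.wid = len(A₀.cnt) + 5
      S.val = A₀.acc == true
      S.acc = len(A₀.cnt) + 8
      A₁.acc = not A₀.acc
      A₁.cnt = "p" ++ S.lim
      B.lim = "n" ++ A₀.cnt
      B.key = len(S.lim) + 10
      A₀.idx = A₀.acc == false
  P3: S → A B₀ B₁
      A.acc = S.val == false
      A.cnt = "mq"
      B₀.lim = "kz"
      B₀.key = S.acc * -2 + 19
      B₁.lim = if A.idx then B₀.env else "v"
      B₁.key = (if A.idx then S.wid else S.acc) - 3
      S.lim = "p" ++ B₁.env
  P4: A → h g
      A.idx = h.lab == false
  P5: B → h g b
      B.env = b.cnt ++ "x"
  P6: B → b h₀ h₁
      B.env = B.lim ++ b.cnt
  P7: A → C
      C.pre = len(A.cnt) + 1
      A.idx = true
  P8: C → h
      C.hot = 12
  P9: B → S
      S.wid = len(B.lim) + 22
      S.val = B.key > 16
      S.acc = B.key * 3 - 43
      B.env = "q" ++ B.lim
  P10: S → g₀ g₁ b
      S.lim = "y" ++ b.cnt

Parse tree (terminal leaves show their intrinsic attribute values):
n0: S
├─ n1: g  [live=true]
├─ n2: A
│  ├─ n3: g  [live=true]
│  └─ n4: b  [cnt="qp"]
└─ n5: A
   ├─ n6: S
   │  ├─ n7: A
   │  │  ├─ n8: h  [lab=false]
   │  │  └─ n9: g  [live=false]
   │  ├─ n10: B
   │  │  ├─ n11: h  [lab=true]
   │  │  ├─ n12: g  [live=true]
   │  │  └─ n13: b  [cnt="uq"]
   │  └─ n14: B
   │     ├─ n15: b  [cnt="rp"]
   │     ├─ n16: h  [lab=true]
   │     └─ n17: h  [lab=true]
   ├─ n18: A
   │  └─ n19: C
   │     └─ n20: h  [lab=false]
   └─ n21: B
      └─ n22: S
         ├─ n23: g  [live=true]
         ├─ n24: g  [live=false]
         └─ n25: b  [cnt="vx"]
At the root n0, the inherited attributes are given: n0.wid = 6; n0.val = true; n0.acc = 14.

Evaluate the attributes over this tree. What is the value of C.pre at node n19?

1. n0.wid = 6  [given at root]
2. n0.val = true  [given at root]
3. n0.acc = 14  [given at root]
4. n1.live = true  [terminal]
5. n2.acc = true  [S.wid > 5]
6. n2.cnt = "qu"  ["qu"]
7. n3.live = true  [terminal]
8. n4.cnt = "qp"  [terminal]
9. n2.idx = true  [true]
10. n5.acc = true  [S.wid > 5]
11. n5.cnt = "pw"  ["pw"]
12. n6.wid = 7  [len(A₀.cnt) + 5]
13. n6.val = true  [A₀.acc == true]
14. n6.acc = 10  [len(A₀.cnt) + 8]
15. n7.acc = false  [S.val == false]
16. n7.cnt = "mq"  ["mq"]
17. n8.lab = false  [terminal]
18. n9.live = false  [terminal]
19. n7.idx = true  [h.lab == false]
20. n10.lim = "kz"  ["kz"]
21. n10.key = -1  [S.acc * -2 + 19]
22. n11.lab = true  [terminal]
23. n12.live = true  [terminal]
24. n13.cnt = "uq"  [terminal]
25. n10.env = "uqx"  [b.cnt ++ "x"]
26. n14.lim = "uqx"  [if A.idx then B₀.env else "v"]
27. n14.key = 4  [(if A.idx then S.wid else S.acc) - 3]
28. n15.cnt = "rp"  [terminal]
29. n16.lab = true  [terminal]
30. n17.lab = true  [terminal]
31. n14.env = "uqxrp"  [B.lim ++ b.cnt]
32. n6.lim = "puqxrp"  ["p" ++ B₁.env]
33. n18.acc = false  [not A₀.acc]
34. n18.cnt = "ppuqxrp"  ["p" ++ S.lim]
35. n19.pre = 8  [len(A.cnt) + 1]
36. n20.lab = false  [terminal]
37. n19.hot = 12  [12]
38. n18.idx = true  [true]
39. n21.lim = "npw"  ["n" ++ A₀.cnt]
40. n21.key = 16  [len(S.lim) + 10]
41. n22.wid = 25  [len(B.lim) + 22]
42. n22.val = false  [B.key > 16]
43. n22.acc = 5  [B.key * 3 - 43]
44. n23.live = true  [terminal]
45. n24.live = false  [terminal]
46. n25.cnt = "vx"  [terminal]
47. n22.lim = "yvx"  ["y" ++ b.cnt]
48. n21.env = "qnpw"  ["q" ++ B.lim]
49. n5.idx = false  [A₀.acc == false]
50. n0.lim = "pu"  ["pu"]

8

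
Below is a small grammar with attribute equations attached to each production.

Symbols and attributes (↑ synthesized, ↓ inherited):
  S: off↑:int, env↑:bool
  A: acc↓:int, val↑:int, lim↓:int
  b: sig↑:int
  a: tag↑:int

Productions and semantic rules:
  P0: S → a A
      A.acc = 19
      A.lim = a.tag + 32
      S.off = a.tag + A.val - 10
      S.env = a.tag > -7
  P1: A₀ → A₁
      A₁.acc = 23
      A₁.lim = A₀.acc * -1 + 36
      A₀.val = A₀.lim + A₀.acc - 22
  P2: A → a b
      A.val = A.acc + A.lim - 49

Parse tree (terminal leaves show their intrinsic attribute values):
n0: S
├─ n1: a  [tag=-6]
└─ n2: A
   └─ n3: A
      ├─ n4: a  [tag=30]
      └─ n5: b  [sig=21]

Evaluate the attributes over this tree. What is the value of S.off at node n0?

1. n1.tag = -6  [terminal]
2. n2.acc = 19  [19]
3. n2.lim = 26  [a.tag + 32]
4. n3.acc = 23  [23]
5. n3.lim = 17  [A₀.acc * -1 + 36]
6. n4.tag = 30  [terminal]
7. n5.sig = 21  [terminal]
8. n3.val = -9  [A.acc + A.lim - 49]
9. n2.val = 23  [A₀.lim + A₀.acc - 22]
10. n0.off = 7  [a.tag + A.val - 10]
11. n0.env = true  [a.tag > -7]

7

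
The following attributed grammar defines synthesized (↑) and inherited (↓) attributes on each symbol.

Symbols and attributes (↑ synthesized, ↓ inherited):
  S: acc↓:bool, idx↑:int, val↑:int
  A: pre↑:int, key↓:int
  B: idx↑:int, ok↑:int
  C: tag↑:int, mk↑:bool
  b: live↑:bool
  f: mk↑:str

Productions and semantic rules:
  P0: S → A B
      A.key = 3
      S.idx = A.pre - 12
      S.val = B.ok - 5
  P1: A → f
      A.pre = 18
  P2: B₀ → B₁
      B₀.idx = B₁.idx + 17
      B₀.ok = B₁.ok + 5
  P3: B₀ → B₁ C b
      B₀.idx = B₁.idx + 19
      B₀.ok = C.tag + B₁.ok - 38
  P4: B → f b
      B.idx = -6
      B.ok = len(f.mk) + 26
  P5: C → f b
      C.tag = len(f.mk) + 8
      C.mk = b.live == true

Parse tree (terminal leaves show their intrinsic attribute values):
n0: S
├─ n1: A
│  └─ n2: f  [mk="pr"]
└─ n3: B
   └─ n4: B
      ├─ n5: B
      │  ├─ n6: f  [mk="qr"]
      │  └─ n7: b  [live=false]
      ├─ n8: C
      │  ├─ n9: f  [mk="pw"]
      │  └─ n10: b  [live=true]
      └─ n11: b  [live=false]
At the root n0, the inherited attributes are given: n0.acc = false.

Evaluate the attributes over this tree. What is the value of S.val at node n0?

0

1. n0.acc = false  [given at root]
2. n1.key = 3  [3]
3. n2.mk = "pr"  [terminal]
4. n1.pre = 18  [18]
5. n6.mk = "qr"  [terminal]
6. n7.live = false  [terminal]
7. n5.idx = -6  [-6]
8. n5.ok = 28  [len(f.mk) + 26]
9. n9.mk = "pw"  [terminal]
10. n10.live = true  [terminal]
11. n8.tag = 10  [len(f.mk) + 8]
12. n8.mk = true  [b.live == true]
13. n11.live = false  [terminal]
14. n4.idx = 13  [B₁.idx + 19]
15. n4.ok = 0  [C.tag + B₁.ok - 38]
16. n3.idx = 30  [B₁.idx + 17]
17. n3.ok = 5  [B₁.ok + 5]
18. n0.idx = 6  [A.pre - 12]
19. n0.val = 0  [B.ok - 5]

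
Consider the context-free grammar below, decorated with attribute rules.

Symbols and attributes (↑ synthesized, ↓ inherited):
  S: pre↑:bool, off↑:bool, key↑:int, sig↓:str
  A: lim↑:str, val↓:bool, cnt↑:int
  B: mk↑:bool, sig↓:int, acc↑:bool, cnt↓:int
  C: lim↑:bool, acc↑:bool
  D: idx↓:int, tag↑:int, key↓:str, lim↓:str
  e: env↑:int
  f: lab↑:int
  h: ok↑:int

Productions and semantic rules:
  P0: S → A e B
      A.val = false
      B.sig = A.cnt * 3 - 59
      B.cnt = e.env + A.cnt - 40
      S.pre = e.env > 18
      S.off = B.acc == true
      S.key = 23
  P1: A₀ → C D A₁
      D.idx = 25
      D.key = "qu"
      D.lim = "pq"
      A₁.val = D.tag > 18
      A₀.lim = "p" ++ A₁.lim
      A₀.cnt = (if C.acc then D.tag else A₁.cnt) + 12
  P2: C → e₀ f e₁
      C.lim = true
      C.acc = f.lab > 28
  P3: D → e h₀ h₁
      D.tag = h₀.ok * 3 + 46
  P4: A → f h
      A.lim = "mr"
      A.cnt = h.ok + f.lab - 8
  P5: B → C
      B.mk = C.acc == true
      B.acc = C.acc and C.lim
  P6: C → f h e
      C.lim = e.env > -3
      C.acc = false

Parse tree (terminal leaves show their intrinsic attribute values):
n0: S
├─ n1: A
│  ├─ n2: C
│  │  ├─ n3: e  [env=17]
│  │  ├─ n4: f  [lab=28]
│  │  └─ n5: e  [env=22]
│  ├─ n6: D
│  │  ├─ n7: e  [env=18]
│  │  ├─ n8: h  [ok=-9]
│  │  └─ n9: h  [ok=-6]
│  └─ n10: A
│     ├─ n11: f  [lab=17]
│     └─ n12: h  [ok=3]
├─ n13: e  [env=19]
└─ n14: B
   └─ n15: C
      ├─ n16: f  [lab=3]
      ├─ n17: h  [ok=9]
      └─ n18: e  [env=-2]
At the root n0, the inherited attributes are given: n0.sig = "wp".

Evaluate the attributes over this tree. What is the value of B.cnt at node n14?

3

1. n0.sig = "wp"  [given at root]
2. n1.val = false  [false]
3. n3.env = 17  [terminal]
4. n4.lab = 28  [terminal]
5. n5.env = 22  [terminal]
6. n2.lim = true  [true]
7. n2.acc = false  [f.lab > 28]
8. n6.idx = 25  [25]
9. n6.key = "qu"  ["qu"]
10. n6.lim = "pq"  ["pq"]
11. n7.env = 18  [terminal]
12. n8.ok = -9  [terminal]
13. n9.ok = -6  [terminal]
14. n6.tag = 19  [h₀.ok * 3 + 46]
15. n10.val = true  [D.tag > 18]
16. n11.lab = 17  [terminal]
17. n12.ok = 3  [terminal]
18. n10.lim = "mr"  ["mr"]
19. n10.cnt = 12  [h.ok + f.lab - 8]
20. n1.lim = "pmr"  ["p" ++ A₁.lim]
21. n1.cnt = 24  [(if C.acc then D.tag else A₁.cnt) + 12]
22. n13.env = 19  [terminal]
23. n14.sig = 13  [A.cnt * 3 - 59]
24. n14.cnt = 3  [e.env + A.cnt - 40]
25. n16.lab = 3  [terminal]
26. n17.ok = 9  [terminal]
27. n18.env = -2  [terminal]
28. n15.lim = true  [e.env > -3]
29. n15.acc = false  [false]
30. n14.mk = false  [C.acc == true]
31. n14.acc = false  [C.acc and C.lim]
32. n0.pre = true  [e.env > 18]
33. n0.off = false  [B.acc == true]
34. n0.key = 23  [23]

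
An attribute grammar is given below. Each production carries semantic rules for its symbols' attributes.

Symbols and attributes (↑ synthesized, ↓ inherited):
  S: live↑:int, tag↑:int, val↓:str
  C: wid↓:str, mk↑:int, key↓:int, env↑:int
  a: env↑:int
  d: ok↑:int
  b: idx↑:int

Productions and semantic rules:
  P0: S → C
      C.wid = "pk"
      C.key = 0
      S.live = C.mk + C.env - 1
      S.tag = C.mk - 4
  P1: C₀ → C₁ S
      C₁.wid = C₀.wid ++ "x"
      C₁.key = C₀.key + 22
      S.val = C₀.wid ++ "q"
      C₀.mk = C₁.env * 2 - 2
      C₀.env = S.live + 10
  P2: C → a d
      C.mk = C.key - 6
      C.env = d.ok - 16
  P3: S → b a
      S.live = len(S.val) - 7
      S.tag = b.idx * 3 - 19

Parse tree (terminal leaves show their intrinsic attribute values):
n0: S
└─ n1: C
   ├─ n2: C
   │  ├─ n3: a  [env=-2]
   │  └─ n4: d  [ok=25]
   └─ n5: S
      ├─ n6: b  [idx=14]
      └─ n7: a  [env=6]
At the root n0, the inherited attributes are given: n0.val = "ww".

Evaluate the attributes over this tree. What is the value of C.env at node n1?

1. n0.val = "ww"  [given at root]
2. n1.wid = "pk"  ["pk"]
3. n1.key = 0  [0]
4. n2.wid = "pkx"  [C₀.wid ++ "x"]
5. n2.key = 22  [C₀.key + 22]
6. n3.env = -2  [terminal]
7. n4.ok = 25  [terminal]
8. n2.mk = 16  [C.key - 6]
9. n2.env = 9  [d.ok - 16]
10. n5.val = "pkq"  [C₀.wid ++ "q"]
11. n6.idx = 14  [terminal]
12. n7.env = 6  [terminal]
13. n5.live = -4  [len(S.val) - 7]
14. n5.tag = 23  [b.idx * 3 - 19]
15. n1.mk = 16  [C₁.env * 2 - 2]
16. n1.env = 6  [S.live + 10]
17. n0.live = 21  [C.mk + C.env - 1]
18. n0.tag = 12  [C.mk - 4]

6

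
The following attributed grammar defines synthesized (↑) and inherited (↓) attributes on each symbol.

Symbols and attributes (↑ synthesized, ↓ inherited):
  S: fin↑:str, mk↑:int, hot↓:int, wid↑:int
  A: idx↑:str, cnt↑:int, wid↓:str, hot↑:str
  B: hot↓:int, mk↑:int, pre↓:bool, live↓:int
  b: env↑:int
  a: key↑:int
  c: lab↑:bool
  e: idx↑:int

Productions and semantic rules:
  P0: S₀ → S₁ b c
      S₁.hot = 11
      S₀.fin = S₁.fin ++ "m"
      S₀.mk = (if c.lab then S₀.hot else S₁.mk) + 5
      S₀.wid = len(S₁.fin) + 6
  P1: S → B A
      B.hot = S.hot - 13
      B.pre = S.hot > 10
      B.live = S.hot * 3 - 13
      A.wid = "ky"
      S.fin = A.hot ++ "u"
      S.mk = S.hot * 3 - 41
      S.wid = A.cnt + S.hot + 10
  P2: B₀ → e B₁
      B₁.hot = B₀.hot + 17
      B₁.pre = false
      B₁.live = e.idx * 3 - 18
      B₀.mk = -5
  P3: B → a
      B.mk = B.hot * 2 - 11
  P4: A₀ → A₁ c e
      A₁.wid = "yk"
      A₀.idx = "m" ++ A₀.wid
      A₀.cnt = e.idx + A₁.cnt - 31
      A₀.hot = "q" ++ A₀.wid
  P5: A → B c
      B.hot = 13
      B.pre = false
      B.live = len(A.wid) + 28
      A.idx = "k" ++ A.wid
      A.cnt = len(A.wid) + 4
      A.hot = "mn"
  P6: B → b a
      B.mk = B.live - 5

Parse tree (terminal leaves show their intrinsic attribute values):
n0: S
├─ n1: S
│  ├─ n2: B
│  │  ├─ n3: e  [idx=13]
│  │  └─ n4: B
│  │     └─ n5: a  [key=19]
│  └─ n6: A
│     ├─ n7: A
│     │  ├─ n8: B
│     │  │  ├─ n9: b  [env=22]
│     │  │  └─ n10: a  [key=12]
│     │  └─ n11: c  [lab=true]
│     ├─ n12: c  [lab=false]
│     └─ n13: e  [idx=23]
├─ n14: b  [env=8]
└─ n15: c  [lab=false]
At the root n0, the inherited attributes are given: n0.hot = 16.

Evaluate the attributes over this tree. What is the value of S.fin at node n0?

1. n0.hot = 16  [given at root]
2. n1.hot = 11  [11]
3. n2.hot = -2  [S.hot - 13]
4. n2.pre = true  [S.hot > 10]
5. n2.live = 20  [S.hot * 3 - 13]
6. n3.idx = 13  [terminal]
7. n4.hot = 15  [B₀.hot + 17]
8. n4.pre = false  [false]
9. n4.live = 21  [e.idx * 3 - 18]
10. n5.key = 19  [terminal]
11. n4.mk = 19  [B.hot * 2 - 11]
12. n2.mk = -5  [-5]
13. n6.wid = "ky"  ["ky"]
14. n7.wid = "yk"  ["yk"]
15. n8.hot = 13  [13]
16. n8.pre = false  [false]
17. n8.live = 30  [len(A.wid) + 28]
18. n9.env = 22  [terminal]
19. n10.key = 12  [terminal]
20. n8.mk = 25  [B.live - 5]
21. n11.lab = true  [terminal]
22. n7.idx = "kyk"  ["k" ++ A.wid]
23. n7.cnt = 6  [len(A.wid) + 4]
24. n7.hot = "mn"  ["mn"]
25. n12.lab = false  [terminal]
26. n13.idx = 23  [terminal]
27. n6.idx = "mky"  ["m" ++ A₀.wid]
28. n6.cnt = -2  [e.idx + A₁.cnt - 31]
29. n6.hot = "qky"  ["q" ++ A₀.wid]
30. n1.fin = "qkyu"  [A.hot ++ "u"]
31. n1.mk = -8  [S.hot * 3 - 41]
32. n1.wid = 19  [A.cnt + S.hot + 10]
33. n14.env = 8  [terminal]
34. n15.lab = false  [terminal]
35. n0.fin = "qkyum"  [S₁.fin ++ "m"]
36. n0.mk = -3  [(if c.lab then S₀.hot else S₁.mk) + 5]
37. n0.wid = 10  [len(S₁.fin) + 6]

"qkyum"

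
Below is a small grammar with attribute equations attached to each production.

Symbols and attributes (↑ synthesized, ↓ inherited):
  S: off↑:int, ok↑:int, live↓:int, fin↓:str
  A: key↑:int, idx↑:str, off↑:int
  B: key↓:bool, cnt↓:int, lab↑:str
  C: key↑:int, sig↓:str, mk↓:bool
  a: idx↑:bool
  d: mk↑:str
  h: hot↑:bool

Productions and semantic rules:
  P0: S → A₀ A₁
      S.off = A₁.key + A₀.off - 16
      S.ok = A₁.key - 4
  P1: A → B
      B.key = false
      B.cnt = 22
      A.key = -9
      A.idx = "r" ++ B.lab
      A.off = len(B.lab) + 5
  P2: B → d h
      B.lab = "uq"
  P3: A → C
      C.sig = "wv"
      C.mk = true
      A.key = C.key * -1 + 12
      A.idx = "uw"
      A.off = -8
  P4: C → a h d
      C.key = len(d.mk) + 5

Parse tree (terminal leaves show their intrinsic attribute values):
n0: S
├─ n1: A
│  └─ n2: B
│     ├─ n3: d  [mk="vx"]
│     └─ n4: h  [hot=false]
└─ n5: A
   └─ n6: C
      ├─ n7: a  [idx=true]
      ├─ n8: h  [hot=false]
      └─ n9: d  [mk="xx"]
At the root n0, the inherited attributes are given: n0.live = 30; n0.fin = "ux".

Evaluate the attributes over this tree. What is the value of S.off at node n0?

-4

1. n0.live = 30  [given at root]
2. n0.fin = "ux"  [given at root]
3. n2.key = false  [false]
4. n2.cnt = 22  [22]
5. n3.mk = "vx"  [terminal]
6. n4.hot = false  [terminal]
7. n2.lab = "uq"  ["uq"]
8. n1.key = -9  [-9]
9. n1.idx = "ruq"  ["r" ++ B.lab]
10. n1.off = 7  [len(B.lab) + 5]
11. n6.sig = "wv"  ["wv"]
12. n6.mk = true  [true]
13. n7.idx = true  [terminal]
14. n8.hot = false  [terminal]
15. n9.mk = "xx"  [terminal]
16. n6.key = 7  [len(d.mk) + 5]
17. n5.key = 5  [C.key * -1 + 12]
18. n5.idx = "uw"  ["uw"]
19. n5.off = -8  [-8]
20. n0.off = -4  [A₁.key + A₀.off - 16]
21. n0.ok = 1  [A₁.key - 4]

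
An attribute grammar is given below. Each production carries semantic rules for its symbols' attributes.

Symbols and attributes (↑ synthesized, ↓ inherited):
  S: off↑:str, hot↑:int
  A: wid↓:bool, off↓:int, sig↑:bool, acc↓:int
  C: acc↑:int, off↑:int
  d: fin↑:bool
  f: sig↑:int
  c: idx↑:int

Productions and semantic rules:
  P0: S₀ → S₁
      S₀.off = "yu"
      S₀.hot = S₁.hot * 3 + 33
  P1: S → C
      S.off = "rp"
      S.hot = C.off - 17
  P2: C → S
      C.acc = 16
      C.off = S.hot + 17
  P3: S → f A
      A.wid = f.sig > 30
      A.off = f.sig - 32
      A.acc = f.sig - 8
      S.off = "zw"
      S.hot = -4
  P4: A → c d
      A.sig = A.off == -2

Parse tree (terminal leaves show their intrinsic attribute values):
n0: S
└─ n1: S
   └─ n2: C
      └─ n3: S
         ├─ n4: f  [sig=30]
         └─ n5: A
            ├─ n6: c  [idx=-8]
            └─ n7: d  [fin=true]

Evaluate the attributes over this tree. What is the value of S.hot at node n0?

21

1. n4.sig = 30  [terminal]
2. n5.wid = false  [f.sig > 30]
3. n5.off = -2  [f.sig - 32]
4. n5.acc = 22  [f.sig - 8]
5. n6.idx = -8  [terminal]
6. n7.fin = true  [terminal]
7. n5.sig = true  [A.off == -2]
8. n3.off = "zw"  ["zw"]
9. n3.hot = -4  [-4]
10. n2.acc = 16  [16]
11. n2.off = 13  [S.hot + 17]
12. n1.off = "rp"  ["rp"]
13. n1.hot = -4  [C.off - 17]
14. n0.off = "yu"  ["yu"]
15. n0.hot = 21  [S₁.hot * 3 + 33]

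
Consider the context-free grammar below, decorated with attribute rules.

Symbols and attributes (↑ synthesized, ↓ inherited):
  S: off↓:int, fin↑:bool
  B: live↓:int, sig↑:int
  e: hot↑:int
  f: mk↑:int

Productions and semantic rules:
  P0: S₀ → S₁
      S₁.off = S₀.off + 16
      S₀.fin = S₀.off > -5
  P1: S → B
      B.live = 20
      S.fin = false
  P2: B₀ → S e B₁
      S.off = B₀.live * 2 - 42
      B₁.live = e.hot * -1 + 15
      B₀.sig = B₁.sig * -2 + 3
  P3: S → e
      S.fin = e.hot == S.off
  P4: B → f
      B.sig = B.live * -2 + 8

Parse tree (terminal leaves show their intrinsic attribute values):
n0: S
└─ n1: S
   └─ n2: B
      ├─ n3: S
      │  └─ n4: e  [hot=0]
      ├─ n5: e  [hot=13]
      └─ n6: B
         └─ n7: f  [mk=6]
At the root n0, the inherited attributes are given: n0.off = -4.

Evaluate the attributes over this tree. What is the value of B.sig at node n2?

-5

1. n0.off = -4  [given at root]
2. n1.off = 12  [S₀.off + 16]
3. n2.live = 20  [20]
4. n3.off = -2  [B₀.live * 2 - 42]
5. n4.hot = 0  [terminal]
6. n3.fin = false  [e.hot == S.off]
7. n5.hot = 13  [terminal]
8. n6.live = 2  [e.hot * -1 + 15]
9. n7.mk = 6  [terminal]
10. n6.sig = 4  [B.live * -2 + 8]
11. n2.sig = -5  [B₁.sig * -2 + 3]
12. n1.fin = false  [false]
13. n0.fin = true  [S₀.off > -5]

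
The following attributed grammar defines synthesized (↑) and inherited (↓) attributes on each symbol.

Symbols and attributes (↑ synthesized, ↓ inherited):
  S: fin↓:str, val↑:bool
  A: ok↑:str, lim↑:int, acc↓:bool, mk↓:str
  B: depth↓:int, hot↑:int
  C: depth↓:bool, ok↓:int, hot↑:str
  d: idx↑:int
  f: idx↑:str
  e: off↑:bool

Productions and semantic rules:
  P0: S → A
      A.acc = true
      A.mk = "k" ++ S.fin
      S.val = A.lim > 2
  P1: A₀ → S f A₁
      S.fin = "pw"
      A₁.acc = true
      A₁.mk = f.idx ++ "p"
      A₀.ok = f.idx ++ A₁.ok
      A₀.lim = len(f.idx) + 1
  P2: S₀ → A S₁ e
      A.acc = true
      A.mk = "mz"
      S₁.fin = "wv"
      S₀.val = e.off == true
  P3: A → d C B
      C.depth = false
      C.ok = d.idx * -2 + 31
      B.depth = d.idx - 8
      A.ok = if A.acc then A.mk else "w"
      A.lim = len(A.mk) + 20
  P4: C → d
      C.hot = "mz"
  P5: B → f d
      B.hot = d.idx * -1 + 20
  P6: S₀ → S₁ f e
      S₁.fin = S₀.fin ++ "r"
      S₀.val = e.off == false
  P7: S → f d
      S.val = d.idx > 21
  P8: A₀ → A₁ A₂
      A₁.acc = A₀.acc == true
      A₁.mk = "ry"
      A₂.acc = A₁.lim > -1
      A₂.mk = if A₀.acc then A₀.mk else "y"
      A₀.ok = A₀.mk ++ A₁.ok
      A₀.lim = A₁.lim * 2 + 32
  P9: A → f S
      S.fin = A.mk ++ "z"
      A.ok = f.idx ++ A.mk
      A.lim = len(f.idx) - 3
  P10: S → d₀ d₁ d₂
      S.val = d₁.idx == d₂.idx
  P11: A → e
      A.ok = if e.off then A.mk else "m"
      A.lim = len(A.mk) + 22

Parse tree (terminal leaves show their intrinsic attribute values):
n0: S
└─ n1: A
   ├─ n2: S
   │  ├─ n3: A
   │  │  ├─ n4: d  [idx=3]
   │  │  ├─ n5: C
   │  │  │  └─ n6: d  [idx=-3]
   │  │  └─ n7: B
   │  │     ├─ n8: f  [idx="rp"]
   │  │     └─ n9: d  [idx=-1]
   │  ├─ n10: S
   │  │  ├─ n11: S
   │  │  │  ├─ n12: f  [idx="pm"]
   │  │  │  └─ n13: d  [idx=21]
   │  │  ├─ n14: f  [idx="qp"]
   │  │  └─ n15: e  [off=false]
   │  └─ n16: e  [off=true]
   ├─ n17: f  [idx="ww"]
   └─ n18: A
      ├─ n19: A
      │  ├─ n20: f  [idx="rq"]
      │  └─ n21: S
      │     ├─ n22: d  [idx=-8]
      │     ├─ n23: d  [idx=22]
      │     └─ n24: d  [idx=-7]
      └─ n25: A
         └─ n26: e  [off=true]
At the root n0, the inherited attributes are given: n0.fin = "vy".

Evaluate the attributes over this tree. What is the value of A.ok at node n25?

"wwp"

1. n0.fin = "vy"  [given at root]
2. n1.acc = true  [true]
3. n1.mk = "kvy"  ["k" ++ S.fin]
4. n2.fin = "pw"  ["pw"]
5. n3.acc = true  [true]
6. n3.mk = "mz"  ["mz"]
7. n4.idx = 3  [terminal]
8. n5.depth = false  [false]
9. n5.ok = 25  [d.idx * -2 + 31]
10. n6.idx = -3  [terminal]
11. n5.hot = "mz"  ["mz"]
12. n7.depth = -5  [d.idx - 8]
13. n8.idx = "rp"  [terminal]
14. n9.idx = -1  [terminal]
15. n7.hot = 21  [d.idx * -1 + 20]
16. n3.ok = "mz"  [if A.acc then A.mk else "w"]
17. n3.lim = 22  [len(A.mk) + 20]
18. n10.fin = "wv"  ["wv"]
19. n11.fin = "wvr"  [S₀.fin ++ "r"]
20. n12.idx = "pm"  [terminal]
21. n13.idx = 21  [terminal]
22. n11.val = false  [d.idx > 21]
23. n14.idx = "qp"  [terminal]
24. n15.off = false  [terminal]
25. n10.val = true  [e.off == false]
26. n16.off = true  [terminal]
27. n2.val = true  [e.off == true]
28. n17.idx = "ww"  [terminal]
29. n18.acc = true  [true]
30. n18.mk = "wwp"  [f.idx ++ "p"]
31. n19.acc = true  [A₀.acc == true]
32. n19.mk = "ry"  ["ry"]
33. n20.idx = "rq"  [terminal]
34. n21.fin = "ryz"  [A.mk ++ "z"]
35. n22.idx = -8  [terminal]
36. n23.idx = 22  [terminal]
37. n24.idx = -7  [terminal]
38. n21.val = false  [d₁.idx == d₂.idx]
39. n19.ok = "rqry"  [f.idx ++ A.mk]
40. n19.lim = -1  [len(f.idx) - 3]
41. n25.acc = false  [A₁.lim > -1]
42. n25.mk = "wwp"  [if A₀.acc then A₀.mk else "y"]
43. n26.off = true  [terminal]
44. n25.ok = "wwp"  [if e.off then A.mk else "m"]
45. n25.lim = 25  [len(A.mk) + 22]
46. n18.ok = "wwprqry"  [A₀.mk ++ A₁.ok]
47. n18.lim = 30  [A₁.lim * 2 + 32]
48. n1.ok = "wwwwprqry"  [f.idx ++ A₁.ok]
49. n1.lim = 3  [len(f.idx) + 1]
50. n0.val = true  [A.lim > 2]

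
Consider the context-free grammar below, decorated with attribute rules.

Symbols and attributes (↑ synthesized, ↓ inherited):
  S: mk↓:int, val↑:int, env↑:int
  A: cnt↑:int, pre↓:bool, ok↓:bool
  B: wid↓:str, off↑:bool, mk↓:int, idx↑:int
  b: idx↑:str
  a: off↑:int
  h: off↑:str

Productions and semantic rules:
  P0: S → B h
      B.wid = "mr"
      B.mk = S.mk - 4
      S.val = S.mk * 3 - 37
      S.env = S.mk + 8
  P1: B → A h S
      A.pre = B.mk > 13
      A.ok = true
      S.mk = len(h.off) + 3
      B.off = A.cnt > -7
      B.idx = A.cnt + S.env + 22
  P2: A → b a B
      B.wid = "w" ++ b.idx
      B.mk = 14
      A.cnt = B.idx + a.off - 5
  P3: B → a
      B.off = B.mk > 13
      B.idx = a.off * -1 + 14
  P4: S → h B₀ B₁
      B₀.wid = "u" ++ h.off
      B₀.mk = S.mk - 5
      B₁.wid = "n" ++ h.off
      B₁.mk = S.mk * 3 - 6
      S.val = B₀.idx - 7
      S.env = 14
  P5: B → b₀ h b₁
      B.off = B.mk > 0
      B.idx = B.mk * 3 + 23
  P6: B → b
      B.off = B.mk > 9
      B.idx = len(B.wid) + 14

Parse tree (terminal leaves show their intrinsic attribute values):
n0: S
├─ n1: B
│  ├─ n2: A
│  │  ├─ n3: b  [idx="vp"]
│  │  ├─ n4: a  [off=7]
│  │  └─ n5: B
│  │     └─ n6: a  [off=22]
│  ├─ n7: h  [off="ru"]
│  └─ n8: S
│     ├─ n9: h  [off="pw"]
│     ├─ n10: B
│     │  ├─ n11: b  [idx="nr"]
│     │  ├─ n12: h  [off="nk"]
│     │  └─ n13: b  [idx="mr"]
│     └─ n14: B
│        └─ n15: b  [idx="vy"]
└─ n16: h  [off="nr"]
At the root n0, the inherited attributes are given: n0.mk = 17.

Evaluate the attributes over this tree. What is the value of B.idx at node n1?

1. n0.mk = 17  [given at root]
2. n1.wid = "mr"  ["mr"]
3. n1.mk = 13  [S.mk - 4]
4. n2.pre = false  [B.mk > 13]
5. n2.ok = true  [true]
6. n3.idx = "vp"  [terminal]
7. n4.off = 7  [terminal]
8. n5.wid = "wvp"  ["w" ++ b.idx]
9. n5.mk = 14  [14]
10. n6.off = 22  [terminal]
11. n5.off = true  [B.mk > 13]
12. n5.idx = -8  [a.off * -1 + 14]
13. n2.cnt = -6  [B.idx + a.off - 5]
14. n7.off = "ru"  [terminal]
15. n8.mk = 5  [len(h.off) + 3]
16. n9.off = "pw"  [terminal]
17. n10.wid = "upw"  ["u" ++ h.off]
18. n10.mk = 0  [S.mk - 5]
19. n11.idx = "nr"  [terminal]
20. n12.off = "nk"  [terminal]
21. n13.idx = "mr"  [terminal]
22. n10.off = false  [B.mk > 0]
23. n10.idx = 23  [B.mk * 3 + 23]
24. n14.wid = "npw"  ["n" ++ h.off]
25. n14.mk = 9  [S.mk * 3 - 6]
26. n15.idx = "vy"  [terminal]
27. n14.off = false  [B.mk > 9]
28. n14.idx = 17  [len(B.wid) + 14]
29. n8.val = 16  [B₀.idx - 7]
30. n8.env = 14  [14]
31. n1.off = true  [A.cnt > -7]
32. n1.idx = 30  [A.cnt + S.env + 22]
33. n16.off = "nr"  [terminal]
34. n0.val = 14  [S.mk * 3 - 37]
35. n0.env = 25  [S.mk + 8]

30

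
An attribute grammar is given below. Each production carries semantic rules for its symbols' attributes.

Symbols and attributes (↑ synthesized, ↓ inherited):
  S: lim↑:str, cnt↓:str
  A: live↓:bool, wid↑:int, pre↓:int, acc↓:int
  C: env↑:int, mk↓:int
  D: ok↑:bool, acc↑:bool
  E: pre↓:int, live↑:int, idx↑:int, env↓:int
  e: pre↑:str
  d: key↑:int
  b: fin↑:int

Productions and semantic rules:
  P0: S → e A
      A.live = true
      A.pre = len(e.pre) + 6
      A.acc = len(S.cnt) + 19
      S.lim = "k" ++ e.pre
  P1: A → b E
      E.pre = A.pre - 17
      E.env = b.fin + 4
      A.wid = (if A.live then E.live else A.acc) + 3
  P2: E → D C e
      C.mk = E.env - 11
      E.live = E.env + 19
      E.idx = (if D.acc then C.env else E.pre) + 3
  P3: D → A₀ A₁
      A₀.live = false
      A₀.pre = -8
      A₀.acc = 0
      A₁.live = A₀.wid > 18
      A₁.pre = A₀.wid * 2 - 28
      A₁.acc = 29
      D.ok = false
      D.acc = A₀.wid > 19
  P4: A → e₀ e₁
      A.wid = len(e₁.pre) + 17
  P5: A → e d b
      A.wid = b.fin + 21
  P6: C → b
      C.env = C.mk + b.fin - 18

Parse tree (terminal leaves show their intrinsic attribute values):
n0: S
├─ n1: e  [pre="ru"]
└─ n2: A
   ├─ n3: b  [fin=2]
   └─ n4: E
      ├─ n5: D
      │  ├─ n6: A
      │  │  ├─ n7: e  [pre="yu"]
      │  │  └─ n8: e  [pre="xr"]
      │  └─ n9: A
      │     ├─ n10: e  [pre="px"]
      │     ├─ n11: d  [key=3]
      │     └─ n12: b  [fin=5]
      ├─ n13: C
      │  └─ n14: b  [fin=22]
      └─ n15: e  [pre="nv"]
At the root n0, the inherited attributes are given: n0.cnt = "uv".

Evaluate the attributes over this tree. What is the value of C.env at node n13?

-1

1. n0.cnt = "uv"  [given at root]
2. n1.pre = "ru"  [terminal]
3. n2.live = true  [true]
4. n2.pre = 8  [len(e.pre) + 6]
5. n2.acc = 21  [len(S.cnt) + 19]
6. n3.fin = 2  [terminal]
7. n4.pre = -9  [A.pre - 17]
8. n4.env = 6  [b.fin + 4]
9. n6.live = false  [false]
10. n6.pre = -8  [-8]
11. n6.acc = 0  [0]
12. n7.pre = "yu"  [terminal]
13. n8.pre = "xr"  [terminal]
14. n6.wid = 19  [len(e₁.pre) + 17]
15. n9.live = true  [A₀.wid > 18]
16. n9.pre = 10  [A₀.wid * 2 - 28]
17. n9.acc = 29  [29]
18. n10.pre = "px"  [terminal]
19. n11.key = 3  [terminal]
20. n12.fin = 5  [terminal]
21. n9.wid = 26  [b.fin + 21]
22. n5.ok = false  [false]
23. n5.acc = false  [A₀.wid > 19]
24. n13.mk = -5  [E.env - 11]
25. n14.fin = 22  [terminal]
26. n13.env = -1  [C.mk + b.fin - 18]
27. n15.pre = "nv"  [terminal]
28. n4.live = 25  [E.env + 19]
29. n4.idx = -6  [(if D.acc then C.env else E.pre) + 3]
30. n2.wid = 28  [(if A.live then E.live else A.acc) + 3]
31. n0.lim = "kru"  ["k" ++ e.pre]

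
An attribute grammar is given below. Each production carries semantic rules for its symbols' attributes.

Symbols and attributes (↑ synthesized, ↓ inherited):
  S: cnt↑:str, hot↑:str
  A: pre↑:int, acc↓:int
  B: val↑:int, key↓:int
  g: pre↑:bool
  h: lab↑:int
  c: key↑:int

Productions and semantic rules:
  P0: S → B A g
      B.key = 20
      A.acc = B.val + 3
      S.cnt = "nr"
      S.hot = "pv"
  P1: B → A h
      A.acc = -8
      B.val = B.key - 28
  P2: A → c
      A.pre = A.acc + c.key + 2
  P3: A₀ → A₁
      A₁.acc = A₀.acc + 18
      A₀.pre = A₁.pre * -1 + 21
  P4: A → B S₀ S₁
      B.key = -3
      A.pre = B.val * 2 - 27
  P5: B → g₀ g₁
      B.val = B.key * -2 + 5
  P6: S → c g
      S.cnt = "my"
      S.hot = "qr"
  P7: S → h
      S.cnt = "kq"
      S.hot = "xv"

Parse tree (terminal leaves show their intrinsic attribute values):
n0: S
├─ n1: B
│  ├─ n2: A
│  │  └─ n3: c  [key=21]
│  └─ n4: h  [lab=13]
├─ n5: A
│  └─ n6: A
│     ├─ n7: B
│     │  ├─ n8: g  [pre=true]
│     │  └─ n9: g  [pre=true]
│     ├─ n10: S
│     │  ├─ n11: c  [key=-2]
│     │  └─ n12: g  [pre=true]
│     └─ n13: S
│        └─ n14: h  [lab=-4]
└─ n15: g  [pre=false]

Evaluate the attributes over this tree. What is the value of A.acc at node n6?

1. n1.key = 20  [20]
2. n2.acc = -8  [-8]
3. n3.key = 21  [terminal]
4. n2.pre = 15  [A.acc + c.key + 2]
5. n4.lab = 13  [terminal]
6. n1.val = -8  [B.key - 28]
7. n5.acc = -5  [B.val + 3]
8. n6.acc = 13  [A₀.acc + 18]
9. n7.key = -3  [-3]
10. n8.pre = true  [terminal]
11. n9.pre = true  [terminal]
12. n7.val = 11  [B.key * -2 + 5]
13. n11.key = -2  [terminal]
14. n12.pre = true  [terminal]
15. n10.cnt = "my"  ["my"]
16. n10.hot = "qr"  ["qr"]
17. n14.lab = -4  [terminal]
18. n13.cnt = "kq"  ["kq"]
19. n13.hot = "xv"  ["xv"]
20. n6.pre = -5  [B.val * 2 - 27]
21. n5.pre = 26  [A₁.pre * -1 + 21]
22. n15.pre = false  [terminal]
23. n0.cnt = "nr"  ["nr"]
24. n0.hot = "pv"  ["pv"]

13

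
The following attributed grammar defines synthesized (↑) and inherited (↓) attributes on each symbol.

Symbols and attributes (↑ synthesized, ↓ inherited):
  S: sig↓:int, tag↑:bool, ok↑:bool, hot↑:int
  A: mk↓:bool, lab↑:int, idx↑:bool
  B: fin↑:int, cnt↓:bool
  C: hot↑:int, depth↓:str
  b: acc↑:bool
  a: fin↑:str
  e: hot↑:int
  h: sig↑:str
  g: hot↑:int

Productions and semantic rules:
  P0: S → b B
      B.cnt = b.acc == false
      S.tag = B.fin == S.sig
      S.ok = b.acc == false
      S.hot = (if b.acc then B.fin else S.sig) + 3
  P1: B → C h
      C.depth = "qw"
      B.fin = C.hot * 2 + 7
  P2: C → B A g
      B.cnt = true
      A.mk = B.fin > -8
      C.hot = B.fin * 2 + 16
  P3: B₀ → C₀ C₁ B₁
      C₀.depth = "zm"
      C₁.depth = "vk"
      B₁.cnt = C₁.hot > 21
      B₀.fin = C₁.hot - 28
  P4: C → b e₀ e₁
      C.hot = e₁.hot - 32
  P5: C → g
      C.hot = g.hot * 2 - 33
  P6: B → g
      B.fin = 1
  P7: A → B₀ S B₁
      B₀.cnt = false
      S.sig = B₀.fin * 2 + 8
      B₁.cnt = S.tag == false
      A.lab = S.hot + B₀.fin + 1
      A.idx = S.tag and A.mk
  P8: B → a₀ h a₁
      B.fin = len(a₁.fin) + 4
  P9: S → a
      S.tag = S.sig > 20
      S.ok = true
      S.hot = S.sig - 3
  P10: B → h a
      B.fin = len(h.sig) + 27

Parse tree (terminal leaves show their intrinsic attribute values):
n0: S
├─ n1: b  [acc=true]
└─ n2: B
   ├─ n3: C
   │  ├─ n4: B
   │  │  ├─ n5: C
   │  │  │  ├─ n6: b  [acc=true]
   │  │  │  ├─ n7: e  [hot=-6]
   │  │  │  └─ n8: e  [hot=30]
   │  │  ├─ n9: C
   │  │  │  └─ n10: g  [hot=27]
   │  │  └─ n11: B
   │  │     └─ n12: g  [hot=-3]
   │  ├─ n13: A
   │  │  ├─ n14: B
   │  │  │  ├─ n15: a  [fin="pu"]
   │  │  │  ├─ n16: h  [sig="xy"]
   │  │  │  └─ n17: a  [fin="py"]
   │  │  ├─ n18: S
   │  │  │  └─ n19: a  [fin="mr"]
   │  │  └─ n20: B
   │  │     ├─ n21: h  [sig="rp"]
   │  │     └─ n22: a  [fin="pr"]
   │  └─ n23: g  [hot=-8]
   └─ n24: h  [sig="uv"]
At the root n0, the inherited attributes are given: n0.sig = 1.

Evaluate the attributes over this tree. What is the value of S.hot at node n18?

17

1. n0.sig = 1  [given at root]
2. n1.acc = true  [terminal]
3. n2.cnt = false  [b.acc == false]
4. n3.depth = "qw"  ["qw"]
5. n4.cnt = true  [true]
6. n5.depth = "zm"  ["zm"]
7. n6.acc = true  [terminal]
8. n7.hot = -6  [terminal]
9. n8.hot = 30  [terminal]
10. n5.hot = -2  [e₁.hot - 32]
11. n9.depth = "vk"  ["vk"]
12. n10.hot = 27  [terminal]
13. n9.hot = 21  [g.hot * 2 - 33]
14. n11.cnt = false  [C₁.hot > 21]
15. n12.hot = -3  [terminal]
16. n11.fin = 1  [1]
17. n4.fin = -7  [C₁.hot - 28]
18. n13.mk = true  [B.fin > -8]
19. n14.cnt = false  [false]
20. n15.fin = "pu"  [terminal]
21. n16.sig = "xy"  [terminal]
22. n17.fin = "py"  [terminal]
23. n14.fin = 6  [len(a₁.fin) + 4]
24. n18.sig = 20  [B₀.fin * 2 + 8]
25. n19.fin = "mr"  [terminal]
26. n18.tag = false  [S.sig > 20]
27. n18.ok = true  [true]
28. n18.hot = 17  [S.sig - 3]
29. n20.cnt = true  [S.tag == false]
30. n21.sig = "rp"  [terminal]
31. n22.fin = "pr"  [terminal]
32. n20.fin = 29  [len(h.sig) + 27]
33. n13.lab = 24  [S.hot + B₀.fin + 1]
34. n13.idx = false  [S.tag and A.mk]
35. n23.hot = -8  [terminal]
36. n3.hot = 2  [B.fin * 2 + 16]
37. n24.sig = "uv"  [terminal]
38. n2.fin = 11  [C.hot * 2 + 7]
39. n0.tag = false  [B.fin == S.sig]
40. n0.ok = false  [b.acc == false]
41. n0.hot = 14  [(if b.acc then B.fin else S.sig) + 3]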